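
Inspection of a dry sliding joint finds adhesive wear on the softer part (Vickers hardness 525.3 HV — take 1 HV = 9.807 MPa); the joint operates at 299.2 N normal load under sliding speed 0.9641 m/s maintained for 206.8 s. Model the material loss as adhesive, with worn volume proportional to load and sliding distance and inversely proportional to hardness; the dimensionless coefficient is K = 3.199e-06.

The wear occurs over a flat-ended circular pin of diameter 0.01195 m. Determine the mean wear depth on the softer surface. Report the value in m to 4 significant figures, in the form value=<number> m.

Intermediate values are displayed rounded. Each operation runs at exact precision, and one last rounding to 4 significant figures.
Convert: Distance covered L = v·t = 0.9641 m/s × 206.8 s = 199.4 m.
Convert: Hardness H = 525.3 HV × 9.807 MPa/HV = 5152 MPa = 5.152e+09 Pa.
Convert: Contact area A = π·d²/4 = π·(0.01195 m)²/4 = 1.122e-04 m².
As SI base values: W = 299.2 N, H = 5.152e+09 Pa, K = 3.199e-06.
Archard volume V = K·W·L/H = 3.199e-06 · 299.2 · 199.4 / 5.152e+09 = 3.704e-11 m³.
Wear depth h = V/A = 3.704e-11 / 1.122e-04 = 3.303e-07 m.

value=3.303e-07 m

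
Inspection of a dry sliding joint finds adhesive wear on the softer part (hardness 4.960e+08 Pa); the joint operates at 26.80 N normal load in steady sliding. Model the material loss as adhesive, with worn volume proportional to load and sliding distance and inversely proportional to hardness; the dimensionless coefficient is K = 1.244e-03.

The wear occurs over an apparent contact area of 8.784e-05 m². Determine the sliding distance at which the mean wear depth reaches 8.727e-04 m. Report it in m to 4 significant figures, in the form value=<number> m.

value=1140 m

Every step carries full precision; printed values are rounded. Rounded just once, at four significant digits.
Collected in SI base units: W = 26.80 N, H = 4.960e+08 Pa, K = 1.244e-03.
Volume at the limit: V_lim = h_lim·A = 8.727e-04 · 8.784e-05 = 7.666e-08 m³.
Life L = V_lim·H/(K·W) = 7.666e-08 · 4.960e+08 / (1.244e-03 · 26.80) = 1140 m.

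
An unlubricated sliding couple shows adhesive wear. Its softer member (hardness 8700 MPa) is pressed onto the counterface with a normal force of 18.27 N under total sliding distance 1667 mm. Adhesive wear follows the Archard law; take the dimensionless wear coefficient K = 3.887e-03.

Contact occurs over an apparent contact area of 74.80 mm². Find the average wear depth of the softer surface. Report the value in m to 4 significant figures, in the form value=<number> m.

The intermediates are displayed rounded. The computation carries full precision, and one final rounding: 4 significant digits.
Convert: Distance covered L = 1667 mm = 1.667 m.
Convert: Hardness H = 8700 MPa = 8.700e+09 Pa.
Convert: Contact area A = 74.80 mm² = 7.480e-05 m².
Restated in SI base units: W = 18.27 N, H = 8.700e+09 Pa, K = 3.887e-03.
Worn volume V = K·W·L/H = 3.887e-03 · 18.27 · 1.667 / 8.700e+09 = 1.361e-11 m³.
Mean depth h = V/A = 1.361e-11 / 7.480e-05 = 1.819e-07 m.

value=1.819e-07 m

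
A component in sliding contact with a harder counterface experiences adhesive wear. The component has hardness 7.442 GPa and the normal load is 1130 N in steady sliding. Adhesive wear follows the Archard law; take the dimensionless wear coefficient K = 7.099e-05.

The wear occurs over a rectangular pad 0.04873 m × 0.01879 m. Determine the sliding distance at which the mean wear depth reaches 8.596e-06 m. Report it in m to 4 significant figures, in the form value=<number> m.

value=730.2 m

The computation keeps full precision — intermediates appear rounded. Rounded once at the end, at 4 significant digits.
Convert: Hardness H = 7.442 GPa = 7.442e+09 Pa.
Convert: Contact area A = 0.04873 m × 0.01879 m = 9.156e-04 m².
Working in SI base units: W = 1130 N, H = 7.442e+09 Pa, K = 7.099e-05.
Limit volume V_lim = h_lim·A = 8.596e-06 · 9.156e-04 = 7.871e-09 m³.
Thus life L = V_lim·H/(K·W) = 7.871e-09 · 7.442e+09 / (7.099e-05 · 1130) = 730.2 m.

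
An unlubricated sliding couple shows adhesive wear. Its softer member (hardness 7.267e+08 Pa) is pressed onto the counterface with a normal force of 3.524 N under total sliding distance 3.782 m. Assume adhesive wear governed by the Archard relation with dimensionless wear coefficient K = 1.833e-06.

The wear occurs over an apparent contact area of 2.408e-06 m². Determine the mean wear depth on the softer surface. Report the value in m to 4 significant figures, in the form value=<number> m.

value=1.396e-08 m

Printed values are rounded. Each operation holds exact precision. Rounded just once to four significant digits.
As SI base values: W = 3.524 N, H = 7.267e+08 Pa, K = 1.833e-06.
Apply Archard: V = K·W·L/H = 1.833e-06 · 3.524 · 3.782 / 7.267e+08 = 3.362e-14 m³.
Wear depth h = V/A = 3.362e-14 / 2.408e-06 = 1.396e-08 m.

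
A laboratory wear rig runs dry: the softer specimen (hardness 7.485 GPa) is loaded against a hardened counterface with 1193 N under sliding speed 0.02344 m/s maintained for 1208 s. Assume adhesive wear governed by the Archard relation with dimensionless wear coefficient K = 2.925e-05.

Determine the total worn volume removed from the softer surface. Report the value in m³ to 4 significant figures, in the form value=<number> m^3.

Intermediate values are printed rounded; every step maintains exact precision; rounded once at the end, at 4 significant digits.
Convert: Total distance L = v·t = 0.02344 m/s × 1208 s = 28.32 m.
Convert: Hardness H = 7.485 GPa = 7.485e+09 Pa.
In SI base units, W = 1193 N, H = 7.485e+09 Pa, K = 2.925e-05.
By Archard's law, V = K·W·L/H = 2.925e-05 · 1193 · 28.32 / 7.485e+09 = 1.320e-10 m³.

value=1.320e-10 m^3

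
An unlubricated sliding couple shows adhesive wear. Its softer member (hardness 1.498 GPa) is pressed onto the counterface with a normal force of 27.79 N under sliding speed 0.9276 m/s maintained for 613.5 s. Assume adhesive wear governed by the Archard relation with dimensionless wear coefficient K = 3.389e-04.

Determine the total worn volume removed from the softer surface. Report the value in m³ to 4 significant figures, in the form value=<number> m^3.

Intermediates appear rounded, and each operation carries full float precision, and a single final rounding to 4 significant digits.
Path length L = v·t = 0.9276 m/s × 613.5 s = 569.1 m.
Hardness H = 1.498 GPa = 1.498e+09 Pa.
As SI base values: W = 27.79 N, H = 1.498e+09 Pa, K = 3.389e-04.
Archard volume V = K·W·L/H = 3.389e-04 · 27.79 · 569.1 / 1.498e+09 = 3.578e-09 m³.

value=3.578e-09 m^3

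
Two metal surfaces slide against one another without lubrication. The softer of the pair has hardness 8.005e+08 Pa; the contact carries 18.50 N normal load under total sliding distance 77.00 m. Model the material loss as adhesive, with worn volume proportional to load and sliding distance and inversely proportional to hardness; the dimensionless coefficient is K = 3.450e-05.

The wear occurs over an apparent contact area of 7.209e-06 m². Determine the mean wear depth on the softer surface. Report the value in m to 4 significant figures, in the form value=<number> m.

value=8.516e-06 m

The computation runs at exact precision. The intermediates are printed rounded; a lone final rounding: 4 significant digits.
Restated in SI base units: W = 18.50 N, H = 8.005e+08 Pa, K = 3.450e-05.
Archard volume V = K·W·L/H = 3.450e-05 · 18.50 · 77.00 / 8.005e+08 = 6.139e-11 m³.
Depth h = V/A = 6.139e-11 / 7.209e-06 = 8.516e-06 m.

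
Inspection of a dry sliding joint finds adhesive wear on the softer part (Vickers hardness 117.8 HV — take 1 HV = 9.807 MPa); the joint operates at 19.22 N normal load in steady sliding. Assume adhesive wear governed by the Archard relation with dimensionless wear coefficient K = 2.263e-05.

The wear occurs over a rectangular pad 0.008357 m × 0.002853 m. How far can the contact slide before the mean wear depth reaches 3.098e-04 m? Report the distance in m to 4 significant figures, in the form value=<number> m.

value=1.962e+04 m

Each operation keeps full float precision. Shown intermediates are rounded, and a single final rounding to four significant digits.
Convert: Hardness H = 117.8 HV × 9.807 MPa/HV = 1155 MPa = 1.155e+09 Pa.
Convert: Contact area A = 0.008357 m × 0.002853 m = 2.384e-05 m².
Collected in SI base units: W = 19.22 N, H = 1.155e+09 Pa, K = 2.263e-05.
Volume at the limit: V_lim = h_lim·A = 3.098e-04 · 2.384e-05 = 7.386e-09 m³.
Life L = V_lim·H/(K·W) = 7.386e-09 · 1.155e+09 / (2.263e-05 · 19.22) = 1.962e+04 m.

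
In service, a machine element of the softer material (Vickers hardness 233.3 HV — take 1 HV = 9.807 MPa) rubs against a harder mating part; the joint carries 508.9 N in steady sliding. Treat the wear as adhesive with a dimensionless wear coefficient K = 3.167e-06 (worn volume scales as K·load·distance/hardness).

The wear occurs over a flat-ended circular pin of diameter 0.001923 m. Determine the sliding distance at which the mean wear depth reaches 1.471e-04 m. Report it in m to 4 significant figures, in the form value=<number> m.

All working math runs at full precision; shown intermediates are rounded; one final rounding: 4 significant digits.
Hardness H = 233.3 HV × 9.807 MPa/HV = 2288 MPa = 2.288e+09 Pa.
Contact area A = π·d²/4 = π·(0.001923 m)²/4 = 2.904e-06 m².
In SI base units, W = 508.9 N, H = 2.288e+09 Pa, K = 3.167e-06.
At the depth limit, V_lim = h_lim·A = 1.471e-04 · 2.904e-06 = 4.272e-10 m³.
Thus life L = V_lim·H/(K·W) = 4.272e-10 · 2.288e+09 / (3.167e-06 · 508.9) = 606.5 m.

value=606.5 m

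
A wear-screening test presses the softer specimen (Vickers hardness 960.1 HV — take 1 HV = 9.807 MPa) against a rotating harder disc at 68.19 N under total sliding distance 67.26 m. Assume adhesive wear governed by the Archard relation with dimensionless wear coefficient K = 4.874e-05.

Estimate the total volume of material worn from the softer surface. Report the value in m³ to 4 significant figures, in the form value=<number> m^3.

All arithmetic maintains exact precision; intermediates are displayed rounded. Rounded once at the end: 4 significant digits.
Convert: Hardness H = 960.1 HV × 9.807 MPa/HV = 9416 MPa = 9.416e+09 Pa.
In SI base units: W = 68.19 N, H = 9.416e+09 Pa, K = 4.874e-05.
Volume removed: V = K·W·L/H = 4.874e-05 · 68.19 · 67.26 / 9.416e+09 = 2.374e-11 m³.

value=2.374e-11 m^3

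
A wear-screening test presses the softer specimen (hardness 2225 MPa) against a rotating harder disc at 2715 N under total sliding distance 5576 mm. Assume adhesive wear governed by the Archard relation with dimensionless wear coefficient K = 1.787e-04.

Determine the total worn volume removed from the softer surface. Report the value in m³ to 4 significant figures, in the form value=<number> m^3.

The algebra maintains full float precision — intermediates are displayed rounded. Rounded once at the end, at four significant figures.
Distance covered L = 5576 mm = 5.576 m.
Hardness H = 2225 MPa = 2.225e+09 Pa.
Collected in SI base units: W = 2715 N, H = 2.225e+09 Pa, K = 1.787e-04.
Worn volume V = K·W·L/H = 1.787e-04 · 2715 · 5.576 / 2.225e+09 = 1.216e-09 m³.

value=1.216e-09 m^3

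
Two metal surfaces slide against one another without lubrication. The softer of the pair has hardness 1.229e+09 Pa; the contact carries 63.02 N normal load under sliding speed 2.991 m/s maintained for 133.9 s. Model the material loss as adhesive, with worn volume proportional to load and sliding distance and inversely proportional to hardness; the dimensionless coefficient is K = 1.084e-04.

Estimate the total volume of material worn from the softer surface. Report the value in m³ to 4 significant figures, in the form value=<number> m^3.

The intermediates appear rounded, and every step runs at full precision. Rounded once at the end, at four significant digits.
Distance covered L = v·t = 2.991 m/s × 133.9 s = 400.5 m.
As SI base values: W = 63.02 N, H = 1.229e+09 Pa, K = 1.084e-04.
Wear volume V = K·W·L/H = 1.084e-04 · 63.02 · 400.5 / 1.229e+09 = 2.226e-09 m³.

value=2.226e-09 m^3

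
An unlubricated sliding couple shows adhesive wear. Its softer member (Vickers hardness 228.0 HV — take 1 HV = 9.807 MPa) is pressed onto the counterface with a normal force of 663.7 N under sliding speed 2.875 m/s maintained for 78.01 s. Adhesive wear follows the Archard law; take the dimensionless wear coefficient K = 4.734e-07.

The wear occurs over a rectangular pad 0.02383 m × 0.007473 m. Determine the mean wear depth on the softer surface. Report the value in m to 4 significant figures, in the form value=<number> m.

value=1.770e-07 m

Every step maintains full float precision, and intermediate values are shown rounded — rounded once at the end to four significant digits.
Convert: Distance L = v·t = 2.875 m/s × 78.01 s = 224.3 m.
Convert: Hardness H = 228.0 HV × 9.807 MPa/HV = 2236 MPa = 2.236e+09 Pa.
Convert: Contact area A = 0.02383 m × 0.007473 m = 1.781e-04 m².
Restated in SI base units: W = 663.7 N, H = 2.236e+09 Pa, K = 4.734e-07.
Archard relation: V = K·W·L/H = 4.734e-07 · 663.7 · 224.3 / 2.236e+09 = 3.151e-11 m³.
Depth of wear h = V/A = 3.151e-11 / 1.781e-04 = 1.770e-07 m.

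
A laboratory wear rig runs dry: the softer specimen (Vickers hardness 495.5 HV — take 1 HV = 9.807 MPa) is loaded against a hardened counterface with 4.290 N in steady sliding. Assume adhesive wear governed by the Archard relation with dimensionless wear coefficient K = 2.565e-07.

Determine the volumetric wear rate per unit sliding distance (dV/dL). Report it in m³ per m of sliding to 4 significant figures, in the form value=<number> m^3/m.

value=2.264e-16 m^3/m

Intermediate values are printed rounded; the algebra maintains full float precision — rounded once at the end: 4 significant figures.
Hardness H = 495.5 HV × 9.807 MPa/HV = 4859 MPa = 4.859e+09 Pa.
Collected in SI base units: W = 4.290 N, H = 4.859e+09 Pa, K = 2.565e-07.
Rate of wear dV/dL = K·W/H (independent of L): 2.565e-07 · 4.290 / 4.859e+09 = 2.264e-16 m³/m.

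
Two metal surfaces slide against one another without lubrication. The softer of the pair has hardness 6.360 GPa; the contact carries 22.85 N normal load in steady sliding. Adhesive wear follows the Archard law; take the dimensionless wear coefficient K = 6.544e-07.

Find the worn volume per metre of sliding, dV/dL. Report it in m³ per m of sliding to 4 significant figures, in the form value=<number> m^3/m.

value=2.351e-15 m^3/m

Each operation carries full float precision. Displayed values are rounded; one last rounding to 4 significant figures.
Hardness H = 6.360 GPa = 6.360e+09 Pa.
Collected in SI base units: W = 22.85 N, H = 6.360e+09 Pa, K = 6.544e-07.
Sliding wear rate dV/dL = K·W/H (no L dependence): 6.544e-07 · 22.85 / 6.360e+09 = 2.351e-15 m³/m.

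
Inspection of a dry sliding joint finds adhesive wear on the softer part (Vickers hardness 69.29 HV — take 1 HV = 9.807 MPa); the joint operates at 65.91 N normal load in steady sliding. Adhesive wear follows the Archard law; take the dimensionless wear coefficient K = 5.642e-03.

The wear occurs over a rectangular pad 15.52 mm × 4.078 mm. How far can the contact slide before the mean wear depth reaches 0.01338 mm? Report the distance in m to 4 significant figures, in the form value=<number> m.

Intermediate values are displayed rounded. Each operation keeps exact precision, and rounded once at the end to 4 significant digits.
Convert: Hardness H = 69.29 HV × 9.807 MPa/HV = 679.5 MPa = 6.795e+08 Pa.
Convert: Pad sides 15.52 mm × 4.078 mm = 0.01552 m × 0.004078 m. Contact area A = 0.01552 m × 0.004078 m = 6.329e-05 m².
Convert: Depth limit h_lim = 0.01338 mm = 1.338e-05 m.
Working in SI base units: W = 65.91 N, H = 6.795e+08 Pa, K = 5.642e-03.
At the depth limit, V_lim = h_lim·A = 1.338e-05 · 6.329e-05 = 8.468e-10 m³.
Thus life L = V_lim·H/(K·W) = 8.468e-10 · 6.795e+08 / (5.642e-03 · 65.91) = 1.547 m.

value=1.547 m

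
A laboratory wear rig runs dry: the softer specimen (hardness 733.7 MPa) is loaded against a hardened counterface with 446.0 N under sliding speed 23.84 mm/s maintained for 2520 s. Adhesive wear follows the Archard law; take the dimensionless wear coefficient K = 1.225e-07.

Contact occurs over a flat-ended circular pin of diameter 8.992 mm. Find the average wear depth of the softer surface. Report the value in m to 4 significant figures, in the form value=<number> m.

value=7.045e-08 m

All working math holds full float precision; intermediates are shown rounded; a single final rounding to 4 significant digits.
Convert: Sliding speed v = 23.84 mm/s = 0.02384 m/s. The distance L = v·t = 0.02384 m/s × 2520 s = 60.08 m.
Convert: Hardness H = 733.7 MPa = 7.337e+08 Pa.
Convert: Pin diameter d = 8.992 mm = 0.008992 m. Contact area A = π·d²/4 = π·(0.008992 m)²/4 = 6.350e-05 m².
Collected in SI base units: W = 446.0 N, H = 7.337e+08 Pa, K = 1.225e-07.
Wear volume V = K·W·L/H = 1.225e-07 · 446.0 · 60.08 / 7.337e+08 = 4.474e-12 m³.
Mean wear depth h = V/A = 4.474e-12 / 6.350e-05 = 7.045e-08 m.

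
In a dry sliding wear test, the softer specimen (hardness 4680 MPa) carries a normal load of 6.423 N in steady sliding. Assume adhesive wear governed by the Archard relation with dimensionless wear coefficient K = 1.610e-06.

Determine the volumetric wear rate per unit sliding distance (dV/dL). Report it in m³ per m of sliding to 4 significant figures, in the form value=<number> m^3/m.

value=2.210e-15 m^3/m

The computation carries full float precision. Displayed values are rounded; one final rounding: four significant figures.
Hardness H = 4680 MPa = 4.680e+09 Pa.
In SI base units, W = 6.423 N, H = 4.680e+09 Pa, K = 1.610e-06.
Sliding wear rate dV/dL = K·W/H: 1.610e-06 · 6.423 / 4.680e+09 = 2.210e-15 m³/m.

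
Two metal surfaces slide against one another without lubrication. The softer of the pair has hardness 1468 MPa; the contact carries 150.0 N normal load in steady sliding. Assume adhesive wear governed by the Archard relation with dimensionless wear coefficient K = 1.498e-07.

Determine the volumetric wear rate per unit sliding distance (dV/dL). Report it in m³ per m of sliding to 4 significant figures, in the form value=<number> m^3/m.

value=1.531e-14 m^3/m

Intermediate values are displayed rounded — the computation holds full float precision; a single final rounding to four significant figures.
Convert: Hardness H = 1468 MPa = 1.468e+09 Pa.
Working in SI base units: W = 150.0 N, H = 1.468e+09 Pa, K = 1.498e-07.
The wear rate dV/dL = K·W/H (independent of L): 1.498e-07 · 150.0 / 1.468e+09 = 1.531e-14 m³/m.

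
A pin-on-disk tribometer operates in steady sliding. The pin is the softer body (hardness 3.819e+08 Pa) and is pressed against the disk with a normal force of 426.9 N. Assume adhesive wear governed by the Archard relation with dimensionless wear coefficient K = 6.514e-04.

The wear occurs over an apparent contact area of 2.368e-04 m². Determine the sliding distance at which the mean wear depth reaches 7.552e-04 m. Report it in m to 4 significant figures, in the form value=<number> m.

value=245.6 m

Intermediate values are displayed rounded. The algebra carries full precision; rounded once at the end, at four significant digits.
Collected in SI base units: W = 426.9 N, H = 3.819e+08 Pa, K = 6.514e-04.
At the depth limit, V_lim = h_lim·A = 7.552e-04 · 2.368e-04 = 1.788e-07 m³.
So the life L = V_lim·H/(K·W) = 1.788e-07 · 3.819e+08 / (6.514e-04 · 426.9) = 245.6 m.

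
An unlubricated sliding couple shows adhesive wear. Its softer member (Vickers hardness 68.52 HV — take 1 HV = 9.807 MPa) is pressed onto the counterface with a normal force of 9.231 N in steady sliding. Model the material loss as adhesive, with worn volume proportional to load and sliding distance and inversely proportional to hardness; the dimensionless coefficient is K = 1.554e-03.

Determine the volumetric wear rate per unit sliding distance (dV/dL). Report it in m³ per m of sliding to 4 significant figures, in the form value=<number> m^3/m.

Intermediate values appear rounded; the computation keeps exact precision; a lone final rounding, at four significant digits.
Convert: Hardness H = 68.52 HV × 9.807 MPa/HV = 672.0 MPa = 6.720e+08 Pa.
As SI base values: W = 9.231 N, H = 6.720e+08 Pa, K = 1.554e-03.
Volumetric rate dV/dL = K·W/H — distance-free: 1.554e-03 · 9.231 / 6.720e+08 = 2.135e-11 m³/m.

value=2.135e-11 m^3/m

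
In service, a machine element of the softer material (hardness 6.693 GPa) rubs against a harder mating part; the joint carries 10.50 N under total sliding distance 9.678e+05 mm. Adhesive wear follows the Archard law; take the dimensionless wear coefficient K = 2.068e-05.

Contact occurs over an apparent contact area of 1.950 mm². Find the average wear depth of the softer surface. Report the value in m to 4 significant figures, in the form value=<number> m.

value=1.610e-05 m

Intermediates are displayed rounded; every step keeps full precision. Rounded once at the end, at four significant figures.
Path length L = 9.678e+05 mm = 967.8 m.
Hardness H = 6.693 GPa = 6.693e+09 Pa.
Contact area A = 1.950 mm² = 1.950e-06 m².
Expressed in SI base units: W = 10.50 N, H = 6.693e+09 Pa, K = 2.068e-05.
Archard volume V = K·W·L/H = 2.068e-05 · 10.50 · 967.8 / 6.693e+09 = 3.140e-11 m³.
Mean wear depth h = V/A = 3.140e-11 / 1.950e-06 = 1.610e-05 m.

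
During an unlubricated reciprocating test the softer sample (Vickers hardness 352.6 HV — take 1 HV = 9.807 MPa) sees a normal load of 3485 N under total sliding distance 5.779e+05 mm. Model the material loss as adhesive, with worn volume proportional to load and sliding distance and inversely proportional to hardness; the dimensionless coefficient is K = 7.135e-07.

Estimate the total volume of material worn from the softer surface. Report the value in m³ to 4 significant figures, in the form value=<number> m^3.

The intermediates are displayed rounded — all arithmetic carries full precision; one final rounding: four significant figures.
Total distance L = 5.779e+05 mm = 577.9 m.
Hardness H = 352.6 HV × 9.807 MPa/HV = 3458 MPa = 3.458e+09 Pa.
SI base units throughout: W = 3485 N, H = 3.458e+09 Pa, K = 7.135e-07.
The Archard volume V = K·W·L/H = 7.135e-07 · 3485 · 577.9 / 3.458e+09 = 4.156e-10 m³.

value=4.156e-10 m^3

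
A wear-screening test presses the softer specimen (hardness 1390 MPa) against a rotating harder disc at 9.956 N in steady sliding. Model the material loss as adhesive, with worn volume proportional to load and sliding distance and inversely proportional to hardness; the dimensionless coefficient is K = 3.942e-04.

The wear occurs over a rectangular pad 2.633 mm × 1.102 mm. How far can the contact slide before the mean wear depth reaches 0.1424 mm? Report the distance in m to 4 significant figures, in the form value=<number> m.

All arithmetic runs at full precision; intermediates are shown rounded, and one final rounding to 4 significant digits.
Convert: Hardness H = 1390 MPa = 1.390e+09 Pa.
Convert: Pad sides 2.633 mm × 1.102 mm = 0.002633 m × 0.001102 m. Contact area A = 0.002633 m × 0.001102 m = 2.902e-06 m².
Convert: Depth limit h_lim = 0.1424 mm = 1.424e-04 m.
Working in SI base units: W = 9.956 N, H = 1.390e+09 Pa, K = 3.942e-04.
Wearable volume V_lim = h_lim·A = 1.424e-04 · 2.902e-06 = 4.132e-10 m³.
Life L = V_lim·H/(K·W) = 4.132e-10 · 1.390e+09 / (3.942e-04 · 9.956) = 146.3 m.

value=146.3 m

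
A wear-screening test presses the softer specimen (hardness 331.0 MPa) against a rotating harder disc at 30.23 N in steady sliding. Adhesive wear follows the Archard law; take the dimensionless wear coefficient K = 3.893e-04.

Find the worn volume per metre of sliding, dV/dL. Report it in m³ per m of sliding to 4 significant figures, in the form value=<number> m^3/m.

value=3.555e-11 m^3/m

All working math keeps exact precision; quoted intermediates are rounded, and rounded once at the end, at four significant figures.
Hardness H = 331.0 MPa = 3.310e+08 Pa.
Restated in SI base units: W = 30.23 N, H = 3.310e+08 Pa, K = 3.893e-04.
Rate of wear dV/dL = K·W/H: 3.893e-04 · 30.23 / 3.310e+08 = 3.555e-11 m³/m.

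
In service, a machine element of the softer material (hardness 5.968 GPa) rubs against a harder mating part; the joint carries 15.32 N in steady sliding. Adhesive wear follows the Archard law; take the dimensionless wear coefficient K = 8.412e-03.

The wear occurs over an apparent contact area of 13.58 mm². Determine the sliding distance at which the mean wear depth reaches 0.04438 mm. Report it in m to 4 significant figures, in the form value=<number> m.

Intermediates are printed rounded — all arithmetic runs at exact precision. Rounded just once, at 4 significant digits.
Convert: Hardness H = 5.968 GPa = 5.968e+09 Pa.
Convert: Contact area A = 13.58 mm² = 1.358e-05 m².
Convert: Depth limit h_lim = 0.04438 mm = 4.438e-05 m.
As SI base values: W = 15.32 N, H = 5.968e+09 Pa, K = 8.412e-03.
Volume at the limit: V_lim = h_lim·A = 4.438e-05 · 1.358e-05 = 6.027e-10 m³.
Life L = V_lim·H/(K·W) = 6.027e-10 · 5.968e+09 / (8.412e-03 · 15.32) = 27.91 m.

value=27.91 m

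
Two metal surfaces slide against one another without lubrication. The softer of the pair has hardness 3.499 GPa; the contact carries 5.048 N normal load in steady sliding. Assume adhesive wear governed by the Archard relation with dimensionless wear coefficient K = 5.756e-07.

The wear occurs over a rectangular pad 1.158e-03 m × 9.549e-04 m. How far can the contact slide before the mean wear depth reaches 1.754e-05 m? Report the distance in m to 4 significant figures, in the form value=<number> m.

value=2.336e+04 m

Displayed values are rounded. Each operation holds exact precision. Rounded just once, at 4 significant digits.
Convert: Hardness H = 3.499 GPa = 3.499e+09 Pa.
Convert: Contact area A = 1.158e-03 m × 9.549e-04 m = 1.106e-06 m².
As SI base values: W = 5.048 N, H = 3.499e+09 Pa, K = 5.756e-07.
Permissible volume V_lim = h_lim·A = 1.754e-05 · 1.106e-06 = 1.940e-11 m³.
Inverting, life L = V_lim·H/(K·W) = 1.940e-11 · 3.499e+09 / (5.756e-07 · 5.048) = 2.336e+04 m.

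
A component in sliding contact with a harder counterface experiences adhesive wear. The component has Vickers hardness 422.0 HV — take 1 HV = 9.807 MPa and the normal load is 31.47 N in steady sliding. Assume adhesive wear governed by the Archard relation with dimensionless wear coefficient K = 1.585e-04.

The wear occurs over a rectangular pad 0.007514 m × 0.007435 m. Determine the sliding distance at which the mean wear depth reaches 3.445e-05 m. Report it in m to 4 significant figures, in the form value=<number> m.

Shown intermediates are rounded — each operation holds full precision, and one last rounding to four significant digits.
Convert: Hardness H = 422.0 HV × 9.807 MPa/HV = 4139 MPa = 4.139e+09 Pa.
Convert: Contact area A = 0.007514 m × 0.007435 m = 5.587e-05 m².
Restated in SI base units: W = 31.47 N, H = 4.139e+09 Pa, K = 1.585e-04.
Volume at the limit: V_lim = h_lim·A = 3.445e-05 · 5.587e-05 = 1.925e-09 m³.
Life L = V_lim·H/(K·W) = 1.925e-09 · 4.139e+09 / (1.585e-04 · 31.47) = 1597 m.

value=1597 m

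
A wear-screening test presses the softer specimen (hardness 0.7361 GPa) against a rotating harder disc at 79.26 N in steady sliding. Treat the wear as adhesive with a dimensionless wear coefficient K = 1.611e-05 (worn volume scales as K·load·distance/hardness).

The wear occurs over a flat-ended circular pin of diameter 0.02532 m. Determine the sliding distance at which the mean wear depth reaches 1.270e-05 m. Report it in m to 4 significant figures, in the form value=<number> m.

value=3686 m

Displayed values are rounded, and all arithmetic maintains full precision, and a lone final rounding to 4 significant figures.
Hardness H = 0.7361 GPa = 7.361e+08 Pa.
Contact area A = π·d²/4 = π·(0.02532 m)²/4 = 5.035e-04 m².
Collected in SI base units: W = 79.26 N, H = 7.361e+08 Pa, K = 1.611e-05.
Volume at the limit: V_lim = h_lim·A = 1.270e-05 · 5.035e-04 = 6.395e-09 m³.
Thus life L = V_lim·H/(K·W) = 6.395e-09 · 7.361e+08 / (1.611e-05 · 79.26) = 3686 m.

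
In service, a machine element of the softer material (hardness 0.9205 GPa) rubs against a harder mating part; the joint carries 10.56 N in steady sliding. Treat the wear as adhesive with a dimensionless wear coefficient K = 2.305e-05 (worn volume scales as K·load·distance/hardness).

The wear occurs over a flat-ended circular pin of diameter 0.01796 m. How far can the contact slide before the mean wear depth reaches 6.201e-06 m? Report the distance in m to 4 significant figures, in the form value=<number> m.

value=5941 m

Every step runs at full precision. Intermediate values are displayed rounded, and one final rounding, at four significant digits.
Hardness H = 0.9205 GPa = 9.205e+08 Pa.
Contact area A = π·d²/4 = π·(0.01796 m)²/4 = 2.533e-04 m².
Working in SI base units: W = 10.56 N, H = 9.205e+08 Pa, K = 2.305e-05.
Volume at the limit: V_lim = h_lim·A = 6.201e-06 · 2.533e-04 = 1.571e-09 m³.
So the life L = V_lim·H/(K·W) = 1.571e-09 · 9.205e+08 / (2.305e-05 · 10.56) = 5941 m.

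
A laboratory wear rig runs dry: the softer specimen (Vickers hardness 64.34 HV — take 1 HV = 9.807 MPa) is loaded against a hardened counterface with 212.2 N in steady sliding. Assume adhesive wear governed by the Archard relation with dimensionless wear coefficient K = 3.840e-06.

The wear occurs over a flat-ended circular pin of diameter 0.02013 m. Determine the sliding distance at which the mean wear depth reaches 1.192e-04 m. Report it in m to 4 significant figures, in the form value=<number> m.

value=2.938e+04 m

The computation keeps exact precision — printed values are rounded. Rounded just once to four significant figures.
Convert: Hardness H = 64.34 HV × 9.807 MPa/HV = 631.0 MPa = 6.310e+08 Pa.
Convert: Contact area A = π·d²/4 = π·(0.02013 m)²/4 = 3.183e-04 m².
In SI base units, W = 212.2 N, H = 6.310e+08 Pa, K = 3.840e-06.
Limit volume V_lim = h_lim·A = 1.192e-04 · 3.183e-04 = 3.794e-08 m³.
Inverting, life L = V_lim·H/(K·W) = 3.794e-08 · 6.310e+08 / (3.840e-06 · 212.2) = 2.938e+04 m.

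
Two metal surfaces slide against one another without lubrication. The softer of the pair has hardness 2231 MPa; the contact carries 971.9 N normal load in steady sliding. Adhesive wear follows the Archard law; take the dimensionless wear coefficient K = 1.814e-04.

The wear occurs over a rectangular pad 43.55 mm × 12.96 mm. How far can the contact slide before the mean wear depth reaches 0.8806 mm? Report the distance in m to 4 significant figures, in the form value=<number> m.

Each operation runs at full precision; intermediate values are shown rounded, and a single final rounding: 4 significant digits.
Convert: Hardness H = 2231 MPa = 2.231e+09 Pa.
Convert: Pad sides 43.55 mm × 12.96 mm = 0.04355 m × 0.01296 m. Contact area A = 0.04355 m × 0.01296 m = 5.644e-04 m².
Convert: Depth limit h_lim = 0.8806 mm = 8.806e-04 m.
Restated in SI base units: W = 971.9 N, H = 2.231e+09 Pa, K = 1.814e-04.
Permissible volume V_lim = h_lim·A = 8.806e-04 · 5.644e-04 = 4.970e-07 m³.
Inverting, life L = V_lim·H/(K·W) = 4.970e-07 · 2.231e+09 / (1.814e-04 · 971.9) = 6289 m.

value=6289 m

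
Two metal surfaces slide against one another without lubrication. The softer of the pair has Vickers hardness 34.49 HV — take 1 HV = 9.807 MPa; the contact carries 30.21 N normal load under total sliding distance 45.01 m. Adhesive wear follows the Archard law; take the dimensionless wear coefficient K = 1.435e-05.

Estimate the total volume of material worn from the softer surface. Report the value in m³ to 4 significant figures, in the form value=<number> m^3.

value=5.769e-11 m^3

The intermediates are displayed rounded; every step runs at full float precision, and rounded just once to four significant figures.
Convert: Hardness H = 34.49 HV × 9.807 MPa/HV = 338.2 MPa = 3.382e+08 Pa.
SI base units throughout: W = 30.21 N, H = 3.382e+08 Pa, K = 1.435e-05.
By Archard's law, V = K·W·L/H = 1.435e-05 · 30.21 · 45.01 / 3.382e+08 = 5.769e-11 m³.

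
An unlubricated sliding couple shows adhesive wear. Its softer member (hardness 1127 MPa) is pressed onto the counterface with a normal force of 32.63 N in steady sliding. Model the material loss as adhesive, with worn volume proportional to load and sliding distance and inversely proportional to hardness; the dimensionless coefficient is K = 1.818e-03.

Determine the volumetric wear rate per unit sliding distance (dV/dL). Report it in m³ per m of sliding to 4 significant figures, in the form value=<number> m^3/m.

value=5.264e-11 m^3/m

All working math holds exact precision; intermediates appear rounded; rounded once at the end: 4 significant figures.
Convert: Hardness H = 1127 MPa = 1.127e+09 Pa.
As SI base values: W = 32.63 N, H = 1.127e+09 Pa, K = 1.818e-03.
Sliding wear rate dV/dL = K·W/H, per unit distance: 1.818e-03 · 32.63 / 1.127e+09 = 5.264e-11 m³/m.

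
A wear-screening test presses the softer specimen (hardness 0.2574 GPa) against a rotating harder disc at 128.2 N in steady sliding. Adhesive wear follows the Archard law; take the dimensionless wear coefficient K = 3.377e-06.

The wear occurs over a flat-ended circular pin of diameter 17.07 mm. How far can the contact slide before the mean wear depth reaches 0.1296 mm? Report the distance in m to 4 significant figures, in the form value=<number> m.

Intermediates appear rounded, and the computation holds full float precision, and a single final rounding, at four significant figures.
Hardness H = 0.2574 GPa = 2.574e+08 Pa.
Pin diameter d = 17.07 mm = 0.01707 m. Contact area A = π·d²/4 = π·(0.01707 m)²/4 = 2.289e-04 m².
Depth limit h_lim = 0.1296 mm = 1.296e-04 m.
As SI base values: W = 128.2 N, H = 2.574e+08 Pa, K = 3.377e-06.
Volume at the limit: V_lim = h_lim·A = 1.296e-04 · 2.289e-04 = 2.966e-08 m³.
Thus life L = V_lim·H/(K·W) = 2.966e-08 · 2.574e+08 / (3.377e-06 · 128.2) = 1.763e+04 m.

value=1.763e+04 m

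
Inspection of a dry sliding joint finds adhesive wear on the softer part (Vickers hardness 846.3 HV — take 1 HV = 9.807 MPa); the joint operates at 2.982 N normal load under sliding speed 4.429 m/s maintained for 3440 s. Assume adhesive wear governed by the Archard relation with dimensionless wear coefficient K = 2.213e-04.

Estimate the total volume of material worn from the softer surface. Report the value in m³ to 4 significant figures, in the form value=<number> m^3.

value=1.211e-09 m^3

Every step carries exact precision, and the intermediates are displayed rounded, and a single final rounding: four significant digits.
Sliding distance L = v·t = 4.429 m/s × 3440 s = 1.524e+04 m.
Hardness H = 846.3 HV × 9.807 MPa/HV = 8300 MPa = 8.300e+09 Pa.
In SI base units: W = 2.982 N, H = 8.300e+09 Pa, K = 2.213e-04.
Archard relation: V = K·W·L/H = 2.213e-04 · 2.982 · 1.524e+04 / 8.300e+09 = 1.211e-09 m³.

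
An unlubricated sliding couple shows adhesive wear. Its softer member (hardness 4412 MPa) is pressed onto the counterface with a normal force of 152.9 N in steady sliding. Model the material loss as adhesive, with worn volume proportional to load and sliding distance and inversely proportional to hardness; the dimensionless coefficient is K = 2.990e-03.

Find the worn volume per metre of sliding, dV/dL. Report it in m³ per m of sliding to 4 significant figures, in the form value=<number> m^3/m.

value=1.036e-10 m^3/m

Shown intermediates are rounded; each operation maintains full float precision — rounded once at the end, at four significant digits.
Hardness H = 4412 MPa = 4.412e+09 Pa.
In SI base units: W = 152.9 N, H = 4.412e+09 Pa, K = 2.990e-03.
Volumetric rate dV/dL = K·W/H (independent of L): 2.990e-03 · 152.9 / 4.412e+09 = 1.036e-10 m³/m.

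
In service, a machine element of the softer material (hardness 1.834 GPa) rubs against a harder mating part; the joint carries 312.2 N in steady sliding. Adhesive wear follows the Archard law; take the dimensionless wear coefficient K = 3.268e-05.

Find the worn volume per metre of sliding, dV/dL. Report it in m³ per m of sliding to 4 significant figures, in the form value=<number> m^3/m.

Intermediate values are shown rounded. All arithmetic maintains full precision; a single final rounding, at 4 significant figures.
Hardness H = 1.834 GPa = 1.834e+09 Pa.
Collected in SI base units: W = 312.2 N, H = 1.834e+09 Pa, K = 3.268e-05.
Volumetric rate dV/dL = K·W/H: 3.268e-05 · 312.2 / 1.834e+09 = 5.563e-12 m³/m.

value=5.563e-12 m^3/m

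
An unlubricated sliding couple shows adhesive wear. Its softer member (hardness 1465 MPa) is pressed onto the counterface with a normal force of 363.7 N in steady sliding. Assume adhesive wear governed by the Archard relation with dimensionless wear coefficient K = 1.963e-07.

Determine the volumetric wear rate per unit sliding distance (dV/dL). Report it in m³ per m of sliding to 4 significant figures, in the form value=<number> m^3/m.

value=4.873e-14 m^3/m

All working math maintains full precision, and intermediate values are displayed rounded. Rounded just once to 4 significant figures.
Convert: Hardness H = 1465 MPa = 1.465e+09 Pa.
In SI base units: W = 363.7 N, H = 1.465e+09 Pa, K = 1.963e-07.
Sliding wear rate dV/dL = K·W/H, so: 1.963e-07 · 363.7 / 1.465e+09 = 4.873e-14 m³/m.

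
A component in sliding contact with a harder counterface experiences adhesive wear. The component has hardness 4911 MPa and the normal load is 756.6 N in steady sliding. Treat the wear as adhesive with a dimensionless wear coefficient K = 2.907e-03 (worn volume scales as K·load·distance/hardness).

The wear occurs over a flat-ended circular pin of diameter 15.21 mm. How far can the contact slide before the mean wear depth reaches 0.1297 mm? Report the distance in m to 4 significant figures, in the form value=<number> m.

Each operation runs at full float precision. Quoted intermediates are rounded. Rounded once at the end: four significant digits.
Convert: Hardness H = 4911 MPa = 4.911e+09 Pa.
Convert: Pin diameter d = 15.21 mm = 0.01521 m. Contact area A = π·d²/4 = π·(0.01521 m)²/4 = 1.817e-04 m².
Convert: Depth limit h_lim = 0.1297 mm = 1.297e-04 m.
SI base units throughout: W = 756.6 N, H = 4.911e+09 Pa, K = 2.907e-03.
Allowed volume V_lim = h_lim·A = 1.297e-04 · 1.817e-04 = 2.357e-08 m³.
So the life L = V_lim·H/(K·W) = 2.357e-08 · 4.911e+09 / (2.907e-03 · 756.6) = 52.62 m.

value=52.62 m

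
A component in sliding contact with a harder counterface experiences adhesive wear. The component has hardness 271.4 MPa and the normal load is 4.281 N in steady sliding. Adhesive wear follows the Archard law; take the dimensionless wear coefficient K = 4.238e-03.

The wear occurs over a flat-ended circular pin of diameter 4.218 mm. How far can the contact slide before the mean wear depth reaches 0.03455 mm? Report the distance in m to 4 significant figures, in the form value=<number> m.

The computation keeps exact precision. Intermediate values appear rounded — one last rounding, at 4 significant digits.
Hardness H = 271.4 MPa = 2.714e+08 Pa.
Pin diameter d = 4.218 mm = 0.004218 m. Contact area A = π·d²/4 = π·(0.004218 m)²/4 = 1.397e-05 m².
Depth limit h_lim = 0.03455 mm = 3.455e-05 m.
In SI base units, W = 4.281 N, H = 2.714e+08 Pa, K = 4.238e-03.
Limit volume V_lim = h_lim·A = 3.455e-05 · 1.397e-05 = 4.828e-10 m³.
Thus life L = V_lim·H/(K·W) = 4.828e-10 · 2.714e+08 / (4.238e-03 · 4.281) = 7.222 m.

value=7.222 m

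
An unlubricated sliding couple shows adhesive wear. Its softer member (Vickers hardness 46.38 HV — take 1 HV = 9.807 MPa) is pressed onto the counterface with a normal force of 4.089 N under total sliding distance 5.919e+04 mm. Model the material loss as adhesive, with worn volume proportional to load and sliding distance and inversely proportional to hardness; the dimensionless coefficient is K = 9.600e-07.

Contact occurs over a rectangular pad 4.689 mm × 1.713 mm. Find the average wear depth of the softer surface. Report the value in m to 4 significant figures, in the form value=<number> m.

value=6.360e-08 m

Intermediates are printed rounded — all working math maintains full float precision, and rounded once at the end: four significant digits.
Convert: Distance covered L = 5.919e+04 mm = 59.19 m.
Convert: Hardness H = 46.38 HV × 9.807 MPa/HV = 454.8 MPa = 4.548e+08 Pa.
Convert: Pad sides 4.689 mm × 1.713 mm = 0.004689 m × 0.001713 m. Contact area A = 0.004689 m × 0.001713 m = 8.032e-06 m².
Restated in SI base units: W = 4.089 N, H = 4.548e+08 Pa, K = 9.600e-07.
Wear volume V = K·W·L/H = 9.600e-07 · 4.089 · 59.19 / 4.548e+08 = 5.108e-13 m³.
Depth of wear h = V/A = 5.108e-13 / 8.032e-06 = 6.360e-08 m.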